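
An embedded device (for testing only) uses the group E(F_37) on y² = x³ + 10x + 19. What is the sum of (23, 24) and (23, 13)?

O

The two points share x = 23 and their y-coordinates satisfy 24 + 13 ≡ 0 (mod 37), so they are inverses. Their sum is 𝒪.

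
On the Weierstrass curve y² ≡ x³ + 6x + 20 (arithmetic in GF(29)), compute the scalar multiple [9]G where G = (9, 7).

Double-and-add on 9 = (1001)₂. Start with G = (9, 7) for the leading 1-bit.
double: tangent at (9, 7): λ = (3·9² + 6)/(2·7) ≡ 17/14. 14⁻¹ ≡ 27 (mod 29), so λ ≡ 17·27 ≡ 24.
  x = λ² - 9 - 9 = 576 - 18 ≡ 7; y = λ·(9 - 7) - 7 ≡ 12. → (7, 12)
double: tangent at (7, 12): λ = (3·7² + 6)/(2·12) ≡ 8/24. 24⁻¹ ≡ 23 (mod 29), so λ ≡ 8·23 ≡ 10.
  x = λ² - 7 - 7 = 100 - 14 ≡ 28; y = λ·(7 - 28) - 12 ≡ 10. → (28, 10)
double: tangent at (28, 10): λ = (3·28² + 6)/(2·10) ≡ 9/20. 20⁻¹ ≡ 16 (mod 29) since 20·16 = 320 ≡ 1, so λ ≡ 9·16 ≡ 28.
  x = λ² - 28 - 28 = 784 - 56 ≡ 3; y = λ·(28 - 3) - 10 ≡ 23. → (3, 23)
add G: (3, 23) + (9, 7). λ = (7 - 23)/(9 - 3) ≡ 13/6 mod 29. 6⁻¹ ≡ 5 (mod 29) since 6·5 = 30 ≡ 1, so λ ≡ 7.
  x = λ² - 3 - 9 = 49 - 12 ≡ 8; y = λ·(3 - 8) - 23 ≡ 0. → (8, 0)

(8, 0)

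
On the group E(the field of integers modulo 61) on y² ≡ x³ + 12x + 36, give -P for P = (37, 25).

-(37, 25) = (37, -25 mod 61) = (37, 36).

(37, 36)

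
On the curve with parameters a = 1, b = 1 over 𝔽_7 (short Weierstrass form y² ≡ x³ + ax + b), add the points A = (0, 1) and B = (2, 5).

(2, 2)

(0, 1) + (2, 5). λ = (5 - 1)/(2 - 0) ≡ 4/2 mod 7. 2⁻¹ ≡ 4 (mod 7) since 2·4 = 8 ≡ 1, so λ ≡ 2.
  x = λ² - 0 - 2 = 4 - 2 ≡ 2; y = λ·(0 - 2) - 1 ≡ 2. → (2, 2)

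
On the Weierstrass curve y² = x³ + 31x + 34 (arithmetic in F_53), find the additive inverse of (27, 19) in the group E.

(27, 34)

-(27, 19) = (27, -19 mod 53) = (27, 34).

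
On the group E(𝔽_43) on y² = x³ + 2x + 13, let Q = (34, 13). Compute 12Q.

O

Double-and-add on 12 = (1100)₂. Start with Q = (34, 13) for the leading 1-bit.
double: tangent at (34, 13): λ = (3·34² + 2)/(2·13) ≡ 30/26. 26⁻¹ ≡ 5 (mod 43) since 26·5 = 130 ≡ 1, so λ ≡ 30·5 ≡ 21.
  x = λ² - 34 - 34 = 441 - 68 ≡ 29; y = λ·(34 - 29) - 13 ≡ 6. → (29, 6)
add Q: (29, 6) + (34, 13). λ = (13 - 6)/(34 - 29) ≡ 7/5 mod 43. 5⁻¹ ≡ 26 (mod 43), so λ ≡ 10.
  x = λ² - 29 - 34 = 100 - 63 ≡ 37; y = λ·(29 - 37) - 6 ≡ 0. → (37, 0)
double: (37, 0) + (37, 0): same x and y₁ ≡ -y₂, so the sum is the point at infinity.
double: the point at infinity + the point at infinity = the point at infinity (identity).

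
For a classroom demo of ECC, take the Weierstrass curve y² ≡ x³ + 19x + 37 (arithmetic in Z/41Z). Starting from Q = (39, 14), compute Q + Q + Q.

(3, 11)

Repeated addition: build up to 3Q.
2Q: tangent at (39, 14): λ = (3·39² + 19)/(2·14) ≡ 31/28. 28⁻¹ ≡ 22 (mod 41), so λ ≡ 31·22 ≡ 26.
  x = λ² - 39 - 39 = 676 - 78 ≡ 24; y = λ·(39 - 24) - 14 ≡ 7. → (24, 7)
3Q: (24, 7) + (39, 14). λ = (14 - 7)/(39 - 24) ≡ 7/15 mod 41. 15⁻¹ ≡ 11 (mod 41) since 15·11 = 165 ≡ 1, so λ ≡ 36.
  x = λ² - 24 - 39 = 1296 - 63 ≡ 3; y = λ·(24 - 3) - 7 ≡ 11. → (3, 11)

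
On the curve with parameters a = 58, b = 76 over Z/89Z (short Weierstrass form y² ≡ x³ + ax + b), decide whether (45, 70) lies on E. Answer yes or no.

y² = 70² ≡ 5; x³ + 58x + 76 = 93811 ≡ 5 (mod 89). 5 = 5.

yes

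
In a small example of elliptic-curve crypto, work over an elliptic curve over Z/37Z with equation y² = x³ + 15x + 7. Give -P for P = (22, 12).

-(22, 12) = (22, -12 mod 37) = (22, 25).

(22, 25)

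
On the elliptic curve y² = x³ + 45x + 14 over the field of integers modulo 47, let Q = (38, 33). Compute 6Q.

Double-and-add on 6 = (110)₂. Start with Q = (38, 33) for the leading 1-bit.
double: tangent at (38, 33): λ = (3·38² + 45)/(2·33) ≡ 6/19. 19⁻¹ ≡ 5 (mod 47), so λ ≡ 6·5 ≡ 30.
  x = λ² - 38 - 38 = 900 - 76 ≡ 25; y = λ·(38 - 25) - 33 ≡ 28. → (25, 28)
add Q: (25, 28) + (38, 33). λ = (33 - 28)/(38 - 25) ≡ 5/13 mod 47. 13⁻¹ ≡ 29 (mod 47) since 13·29 = 377 ≡ 1, so λ ≡ 4.
  x = λ² - 25 - 38 = 16 - 63 ≡ 0; y = λ·(25 - 0) - 28 ≡ 25. → (0, 25)
double: tangent at (0, 25): λ = (3·0² + 45)/(2·25) ≡ 45/3. 3⁻¹ ≡ 16 (mod 47), so λ ≡ 45·16 ≡ 15.
  x = λ² - 0 - 0 = 225 - 0 ≡ 37; y = λ·(0 - 37) - 25 ≡ 31. → (37, 31)

(37, 31)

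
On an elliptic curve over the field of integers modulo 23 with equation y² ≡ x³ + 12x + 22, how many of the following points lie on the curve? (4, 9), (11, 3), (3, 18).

(4, 9): 9² ≡ 12, rhs ≡ 19 → off.
(11, 3): 3² ≡ 9, rhs ≡ 13 → off.
(3, 18): 18² ≡ 2, rhs ≡ 16 → off.

0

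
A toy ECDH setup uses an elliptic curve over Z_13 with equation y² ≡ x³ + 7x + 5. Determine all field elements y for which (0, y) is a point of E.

x³ + 7x + 5 = 5 ≡ 5 (mod 13).
5 is a non-residue mod 13; no y exists.

none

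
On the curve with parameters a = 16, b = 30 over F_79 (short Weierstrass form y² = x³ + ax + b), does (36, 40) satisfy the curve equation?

yes

y² = 40² ≡ 20; x³ + 16x + 30 = 47262 ≡ 20 (mod 79). 20 = 20.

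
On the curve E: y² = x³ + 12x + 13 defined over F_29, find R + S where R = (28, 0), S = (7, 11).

(28, 0) + (7, 11). λ = (11 - 0)/(7 - 28) ≡ 11/8 mod 29. 8⁻¹ ≡ 11 (mod 29) since 8·11 = 88 ≡ 1, so λ ≡ 5.
  x = λ² - 28 - 7 = 25 - 35 ≡ 19; y = λ·(28 - 19) - 0 ≡ 16. → (19, 16)

(19, 16)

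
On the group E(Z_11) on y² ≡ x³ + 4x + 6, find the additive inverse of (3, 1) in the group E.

-(3, 1) = (3, -1 mod 11) = (3, 10).

(3, 10)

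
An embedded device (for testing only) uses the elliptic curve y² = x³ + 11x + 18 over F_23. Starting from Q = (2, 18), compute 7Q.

(3, 3)

Repeated addition: build up to 7Q.
2Q: tangent at (2, 18): λ = (3·2² + 11)/(2·18) ≡ 0/13. 13⁻¹ ≡ 16 (mod 23), so λ ≡ 0·16 ≡ 0.
  x = λ² - 2 - 2 = 0 - 4 ≡ 19; y = λ·(2 - 19) - 18 ≡ 5. → (19, 5)
3Q: (19, 5) + (2, 18). λ = (18 - 5)/(2 - 19) ≡ 13/6 mod 23. 6⁻¹ ≡ 4 (mod 23), so λ ≡ 6.
  x = λ² - 19 - 2 = 36 - 21 ≡ 15; y = λ·(19 - 15) - 5 ≡ 19. → (15, 19)
4Q: (15, 19) + (2, 18). λ = (18 - 19)/(2 - 15) ≡ 22/10 mod 23. 10⁻¹ ≡ 7 (mod 23), so λ ≡ 16.
  x = λ² - 15 - 2 = 256 - 17 ≡ 9; y = λ·(15 - 9) - 19 ≡ 8. → (9, 8)
5Q: (9, 8) + (2, 18). λ = (18 - 8)/(2 - 9) ≡ 10/16 mod 23. 16⁻¹ ≡ 13 (mod 23), so λ ≡ 15.
  x = λ² - 9 - 2 = 225 - 11 ≡ 7; y = λ·(9 - 7) - 8 ≡ 22. → (7, 22)
6Q: (7, 22) + (2, 18). λ = (18 - 22)/(2 - 7) ≡ 19/18 mod 23. 18⁻¹ ≡ 9 (mod 23) since 18·9 = 162 ≡ 1, so λ ≡ 10.
  x = λ² - 7 - 2 = 100 - 9 ≡ 22; y = λ·(7 - 22) - 22 ≡ 12. → (22, 12)
7Q: (22, 12) + (2, 18). λ = (18 - 12)/(2 - 22) ≡ 6/3 mod 23. 3⁻¹ ≡ 8 (mod 23) since 3·8 = 24 ≡ 1, so λ ≡ 2.
  x = λ² - 22 - 2 = 4 - 24 ≡ 3; y = λ·(22 - 3) - 12 ≡ 3. → (3, 3)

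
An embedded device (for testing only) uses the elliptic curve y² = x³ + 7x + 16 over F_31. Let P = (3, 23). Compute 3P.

(2, 10)

Repeated addition: build up to 3P.
2P: tangent at (3, 23): λ = (3·3² + 7)/(2·23) ≡ 3/15. 15⁻¹ ≡ 29 (mod 31), so λ ≡ 3·29 ≡ 25.
  x = λ² - 3 - 3 = 625 - 6 ≡ 30; y = λ·(3 - 30) - 23 ≡ 15. → (30, 15)
3P: (30, 15) + (3, 23). λ = (23 - 15)/(3 - 30) ≡ 8/4 mod 31. 4⁻¹ ≡ 8 (mod 31), so λ ≡ 2.
  x = λ² - 30 - 3 = 4 - 33 ≡ 2; y = λ·(30 - 2) - 15 ≡ 10. → (2, 10)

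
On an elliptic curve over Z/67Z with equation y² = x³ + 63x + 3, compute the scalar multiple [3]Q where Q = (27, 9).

Repeated addition: build up to 3Q.
2Q: tangent at (27, 9): λ = (3·27² + 63)/(2·9) ≡ 39/18. 18⁻¹ ≡ 41 (mod 67) since 18·41 = 738 ≡ 1, so λ ≡ 39·41 ≡ 58.
  x = λ² - 27 - 27 = 3364 - 54 ≡ 27; y = λ·(27 - 27) - 9 ≡ 58. → (27, 58)
3Q: (27, 58) + (27, 9): same x and y₁ ≡ -y₂, so the sum is 𝒪.

O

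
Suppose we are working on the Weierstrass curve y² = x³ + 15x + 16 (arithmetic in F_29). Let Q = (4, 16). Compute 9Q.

(15, 7)

Double-and-add on 9 = (1001)₂. Start with Q = (4, 16) for the leading 1-bit.
double: tangent at (4, 16): λ = (3·4² + 15)/(2·16) ≡ 5/3. 3⁻¹ ≡ 10 (mod 29), so λ ≡ 5·10 ≡ 21.
  x = λ² - 4 - 4 = 441 - 8 ≡ 27; y = λ·(4 - 27) - 16 ≡ 23. → (27, 23)
double: tangent at (27, 23): λ = (3·27² + 15)/(2·23) ≡ 27/17. 17⁻¹ ≡ 12 (mod 29), so λ ≡ 27·12 ≡ 5.
  x = λ² - 27 - 27 = 25 - 54 ≡ 0; y = λ·(27 - 0) - 23 ≡ 25. → (0, 25)
double: tangent at (0, 25): λ = (3·0² + 15)/(2·25) ≡ 15/21. 21⁻¹ ≡ 18 (mod 29), so λ ≡ 15·18 ≡ 9.
  x = λ² - 0 - 0 = 81 - 0 ≡ 23; y = λ·(0 - 23) - 25 ≡ 0. → (23, 0)
add Q: (23, 0) + (4, 16). λ = (16 - 0)/(4 - 23) ≡ 16/10 mod 29. 10⁻¹ ≡ 3 (mod 29), so λ ≡ 19.
  x = λ² - 23 - 4 = 361 - 27 ≡ 15; y = λ·(23 - 15) - 0 ≡ 7. → (15, 7)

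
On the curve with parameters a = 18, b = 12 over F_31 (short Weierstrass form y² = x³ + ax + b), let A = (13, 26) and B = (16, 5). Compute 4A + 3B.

(1, 0)

First 4A:
Double-and-add on 4 = (100)₂. Start with A = (13, 26) for the leading 1-bit.
double: tangent at (13, 26): λ = (3·13² + 18)/(2·26) ≡ 29/21. 21⁻¹ ≡ 3 (mod 31), so λ ≡ 29·3 ≡ 25.
  x = λ² - 13 - 13 = 625 - 26 ≡ 10; y = λ·(13 - 10) - 26 ≡ 18. → (10, 18)
double: tangent at (10, 18): λ = (3·10² + 18)/(2·18) ≡ 8/5. 5⁻¹ ≡ 25 (mod 31) since 5·25 = 125 ≡ 1, so λ ≡ 8·25 ≡ 14.
  x = λ² - 10 - 10 = 196 - 20 ≡ 21; y = λ·(10 - 21) - 18 ≡ 14. → (21, 14)
4A = (21, 14).
Next 3B:
Repeated addition: build up to 3B.
2B: tangent at (16, 5): λ = (3·16² + 18)/(2·5) ≡ 11/10. 10⁻¹ ≡ 28 (mod 31), so λ ≡ 11·28 ≡ 29.
  x = λ² - 16 - 16 = 841 - 32 ≡ 3; y = λ·(16 - 3) - 5 ≡ 0. → (3, 0)
3B: (3, 0) + (16, 5). λ = (5 - 0)/(16 - 3) ≡ 5/13 mod 31. 13⁻¹ ≡ 12 (mod 31) since 13·12 = 156 ≡ 1, so λ ≡ 29.
  x = λ² - 3 - 16 = 841 - 19 ≡ 16; y = λ·(3 - 16) - 0 ≡ 26. → (16, 26)
3B = (16, 26).
Finally 4A + 3B:
(21, 14) + (16, 26). λ = (26 - 14)/(16 - 21) ≡ 12/26 mod 31. 26⁻¹ ≡ 6 (mod 31) since 26·6 = 156 ≡ 1, so λ ≡ 10.
  x = λ² - 21 - 16 = 100 - 37 ≡ 1; y = λ·(21 - 1) - 14 ≡ 0. → (1, 0)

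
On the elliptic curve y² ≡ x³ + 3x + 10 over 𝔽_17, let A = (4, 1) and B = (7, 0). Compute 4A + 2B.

(15, 8)

First 4A:
Double-and-add on 4 = (100)₂. Start with A = (4, 1) for the leading 1-bit.
double: tangent at (4, 1): λ = (3·4² + 3)/(2·1) ≡ 0/2. 2⁻¹ ≡ 9 (mod 17), so λ ≡ 0·9 ≡ 0.
  x = λ² - 4 - 4 = 0 - 8 ≡ 9; y = λ·(4 - 9) - 1 ≡ 16. → (9, 16)
double: tangent at (9, 16): λ = (3·9² + 3)/(2·16) ≡ 8/15. 15⁻¹ ≡ 8 (mod 17) since 15·8 = 120 ≡ 1, so λ ≡ 8·8 ≡ 13.
  x = λ² - 9 - 9 = 169 - 18 ≡ 15; y = λ·(9 - 15) - 16 ≡ 8. → (15, 8)
4A = (15, 8).
Next 2B:
Repeated addition: build up to 2B.
2B: (7, 0) + (7, 0): same x and y₁ ≡ -y₂, so the sum is O.
2B = O.
Finally 4A + 2B:
(15, 8) + O = (15, 8) (identity).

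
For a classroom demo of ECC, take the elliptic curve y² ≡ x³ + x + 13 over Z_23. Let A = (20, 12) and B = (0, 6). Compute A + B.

(20, 12) + (0, 6). λ = (6 - 12)/(0 - 20) ≡ 17/3 mod 23. 3⁻¹ ≡ 8 (mod 23), so λ ≡ 21.
  x = λ² - 20 - 0 = 441 - 20 ≡ 7; y = λ·(20 - 7) - 12 ≡ 8. → (7, 8)

(7, 8)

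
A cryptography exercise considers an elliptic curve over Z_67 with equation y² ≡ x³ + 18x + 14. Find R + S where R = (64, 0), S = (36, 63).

(64, 0) + (36, 63). λ = (63 - 0)/(36 - 64) ≡ 63/39 mod 67. 39⁻¹ ≡ 55 (mod 67), so λ ≡ 48.
  x = λ² - 64 - 36 = 2304 - 100 ≡ 60; y = λ·(64 - 60) - 0 ≡ 58. → (60, 58)

(60, 58)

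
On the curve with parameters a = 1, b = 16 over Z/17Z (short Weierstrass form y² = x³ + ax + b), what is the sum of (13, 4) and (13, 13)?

O

The two points share x = 13 and their y-coordinates satisfy 4 + 13 ≡ 0 (mod 17), so they are inverses. Their sum is O.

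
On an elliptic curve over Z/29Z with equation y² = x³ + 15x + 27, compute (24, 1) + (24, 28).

The two points share x = 24 and their y-coordinates satisfy 1 + 28 ≡ 0 (mod 29), so they are inverses. Their sum is ∞.

O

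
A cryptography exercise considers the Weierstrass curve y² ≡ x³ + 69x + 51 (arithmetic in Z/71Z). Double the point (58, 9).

(56, 55)

tangent at (58, 9): λ = (3·58² + 69)/(2·9) ≡ 8/18. 18⁻¹ ≡ 4 (mod 71) since 18·4 = 72 ≡ 1, so λ ≡ 8·4 ≡ 32.
  x = λ² - 58 - 58 = 1024 - 116 ≡ 56; y = λ·(58 - 56) - 9 ≡ 55. → (56, 55)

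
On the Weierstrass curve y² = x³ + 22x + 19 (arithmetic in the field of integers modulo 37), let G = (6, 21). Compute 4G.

Repeated addition: build up to 4G.
2G: tangent at (6, 21): λ = (3·6² + 22)/(2·21) ≡ 19/5. 5⁻¹ ≡ 15 (mod 37), so λ ≡ 19·15 ≡ 26.
  x = λ² - 6 - 6 = 676 - 12 ≡ 35; y = λ·(6 - 35) - 21 ≡ 2. → (35, 2)
3G: (35, 2) + (6, 21). λ = (21 - 2)/(6 - 35) ≡ 19/8 mod 37. 8⁻¹ ≡ 14 (mod 37), so λ ≡ 7.
  x = λ² - 35 - 6 = 49 - 41 ≡ 8; y = λ·(35 - 8) - 2 ≡ 2. → (8, 2)
4G: (8, 2) + (6, 21). λ = (21 - 2)/(6 - 8) ≡ 19/35 mod 37. 35⁻¹ ≡ 18 (mod 37), so λ ≡ 9.
  x = λ² - 8 - 6 = 81 - 14 ≡ 30; y = λ·(8 - 30) - 2 ≡ 22. → (30, 22)

(30, 22)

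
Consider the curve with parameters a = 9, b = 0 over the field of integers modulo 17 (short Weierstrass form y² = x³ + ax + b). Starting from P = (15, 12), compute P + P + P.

(2, 3)

Repeated addition: build up to 3P.
2P: tangent at (15, 12): λ = (3·15² + 9)/(2·12) ≡ 4/7. 7⁻¹ ≡ 5 (mod 17) since 7·5 = 35 ≡ 1, so λ ≡ 4·5 ≡ 3.
  x = λ² - 15 - 15 = 9 - 30 ≡ 13; y = λ·(15 - 13) - 12 ≡ 11. → (13, 11)
3P: (13, 11) + (15, 12). λ = (12 - 11)/(15 - 13) ≡ 1/2 mod 17. 2⁻¹ ≡ 9 (mod 17) since 2·9 = 18 ≡ 1, so λ ≡ 9.
  x = λ² - 13 - 15 = 81 - 28 ≡ 2; y = λ·(13 - 2) - 11 ≡ 3. → (2, 3)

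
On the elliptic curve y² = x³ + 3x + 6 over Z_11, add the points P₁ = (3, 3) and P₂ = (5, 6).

(3, 3) + (5, 6). λ = (6 - 3)/(5 - 3) ≡ 3/2 mod 11. 2⁻¹ ≡ 6 (mod 11) since 2·6 = 12 ≡ 1, so λ ≡ 7.
  x = λ² - 3 - 5 = 49 - 8 ≡ 8; y = λ·(3 - 8) - 3 ≡ 6. → (8, 6)

(8, 6)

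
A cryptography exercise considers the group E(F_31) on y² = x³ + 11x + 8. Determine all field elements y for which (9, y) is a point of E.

x³ + 11x + 8 = 836 ≡ 30 (mod 31).
30 is a non-residue mod 31; no y exists.

none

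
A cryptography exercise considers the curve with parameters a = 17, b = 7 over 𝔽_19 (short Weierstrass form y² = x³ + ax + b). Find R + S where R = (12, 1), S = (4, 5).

(12, 1) + (4, 5). λ = (5 - 1)/(4 - 12) ≡ 4/11 mod 19. 11⁻¹ ≡ 7 (mod 19), so λ ≡ 9.
  x = λ² - 12 - 4 = 81 - 16 ≡ 8; y = λ·(12 - 8) - 1 ≡ 16. → (8, 16)

(8, 16)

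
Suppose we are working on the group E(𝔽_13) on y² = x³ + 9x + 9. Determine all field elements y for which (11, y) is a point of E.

x³ + 9x + 9 = 1439 ≡ 9 (mod 13).
Square roots of 9 mod 13: 3 and 10 (since 3² = 9 ≡ 9).

3, 10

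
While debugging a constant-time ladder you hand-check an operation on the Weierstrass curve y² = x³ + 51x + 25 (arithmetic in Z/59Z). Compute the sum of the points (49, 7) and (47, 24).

(50, 31)

(49, 7) + (47, 24). λ = (24 - 7)/(47 - 49) ≡ 17/57 mod 59. 57⁻¹ ≡ 29 (mod 59) since 57·29 = 1653 ≡ 1, so λ ≡ 21.
  x = λ² - 49 - 47 = 441 - 96 ≡ 50; y = λ·(49 - 50) - 7 ≡ 31. → (50, 31)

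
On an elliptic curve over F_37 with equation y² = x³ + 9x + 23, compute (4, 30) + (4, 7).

O

The two points share x = 4 and their y-coordinates satisfy 30 + 7 ≡ 0 (mod 37), so they are inverses. Their sum is O.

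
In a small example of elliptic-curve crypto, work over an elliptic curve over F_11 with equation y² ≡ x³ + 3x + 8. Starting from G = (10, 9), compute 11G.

(9, 4)

Double-and-add on 11 = (1011)₂. Start with G = (10, 9) for the leading 1-bit.
double: tangent at (10, 9): λ = (3·10² + 3)/(2·9) ≡ 6/7. 7⁻¹ ≡ 8 (mod 11), so λ ≡ 6·8 ≡ 4.
  x = λ² - 10 - 10 = 16 - 20 ≡ 7; y = λ·(10 - 7) - 9 ≡ 3. → (7, 3)
double: tangent at (7, 3): λ = (3·7² + 3)/(2·3) ≡ 7/6. 6⁻¹ ≡ 2 (mod 11) since 6·2 = 12 ≡ 1, so λ ≡ 7·2 ≡ 3.
  x = λ² - 7 - 7 = 9 - 14 ≡ 6; y = λ·(7 - 6) - 3 ≡ 0. → (6, 0)
add G: (6, 0) + (10, 9). λ = (9 - 0)/(10 - 6) ≡ 9/4 mod 11. 4⁻¹ ≡ 3 (mod 11), so λ ≡ 5.
  x = λ² - 6 - 10 = 25 - 16 ≡ 9; y = λ·(6 - 9) - 0 ≡ 7. → (9, 7)
double: tangent at (9, 7): λ = (3·9² + 3)/(2·7) ≡ 4/3. 3⁻¹ ≡ 4 (mod 11), so λ ≡ 4·4 ≡ 5.
  x = λ² - 9 - 9 = 25 - 18 ≡ 7; y = λ·(9 - 7) - 7 ≡ 3. → (7, 3)
add G: (7, 3) + (10, 9). λ = (9 - 3)/(10 - 7) ≡ 6/3 mod 11. 3⁻¹ ≡ 4 (mod 11) since 3·4 = 12 ≡ 1, so λ ≡ 2.
  x = λ² - 7 - 10 = 4 - 17 ≡ 9; y = λ·(7 - 9) - 3 ≡ 4. → (9, 4)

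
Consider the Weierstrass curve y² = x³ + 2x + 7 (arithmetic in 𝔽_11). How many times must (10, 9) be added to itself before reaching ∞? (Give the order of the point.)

7

2P: tangent at (10, 9): λ = (3·10² + 2)/(2·9) ≡ 5/7. 7⁻¹ ≡ 8 (mod 11), so λ ≡ 5·8 ≡ 7.
  x = λ² - 10 - 10 = 49 - 20 ≡ 7; y = λ·(10 - 7) - 9 ≡ 1. → (7, 1)
3P: (7, 1) + (10, 9). λ = (9 - 1)/(10 - 7) ≡ 8/3 mod 11. 3⁻¹ ≡ 4 (mod 11) since 3·4 = 12 ≡ 1, so λ ≡ 10.
  x = λ² - 7 - 10 = 100 - 17 ≡ 6; y = λ·(7 - 6) - 1 ≡ 9. → (6, 9)
4P: (6, 9) + (10, 9). λ = (9 - 9)/(10 - 6) ≡ 0/4 mod 11. 4⁻¹ ≡ 3 (mod 11), so λ ≡ 0.
  x = λ² - 6 - 10 = 0 - 16 ≡ 6; y = λ·(6 - 6) - 9 ≡ 2. → (6, 2)
5P: (6, 2) + (10, 9). λ = (9 - 2)/(10 - 6) ≡ 7/4 mod 11. 4⁻¹ ≡ 3 (mod 11), so λ ≡ 10.
  x = λ² - 6 - 10 = 100 - 16 ≡ 7; y = λ·(6 - 7) - 2 ≡ 10. → (7, 10)
6P: (7, 10) + (10, 9). λ = (9 - 10)/(10 - 7) ≡ 10/3 mod 11. 3⁻¹ ≡ 4 (mod 11), so λ ≡ 7.
  x = λ² - 7 - 10 = 49 - 17 ≡ 10; y = λ·(7 - 10) - 10 ≡ 2. → (10, 2)
7P: (10, 2) + (10, 9): same x and y₁ ≡ -y₂, so the sum is ∞.
7P = ∞, so the order is 7.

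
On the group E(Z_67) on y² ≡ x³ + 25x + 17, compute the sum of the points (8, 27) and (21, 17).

(8, 27) + (21, 17). λ = (17 - 27)/(21 - 8) ≡ 57/13 mod 67. 13⁻¹ ≡ 31 (mod 67), so λ ≡ 25.
  x = λ² - 8 - 21 = 625 - 29 ≡ 60; y = λ·(8 - 60) - 27 ≡ 13. → (60, 13)

(60, 13)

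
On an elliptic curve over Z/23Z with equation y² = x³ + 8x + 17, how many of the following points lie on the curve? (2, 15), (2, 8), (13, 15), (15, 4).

4

(2, 15): 15² ≡ 18, rhs ≡ 18 → on.
(2, 8): 8² ≡ 18, rhs ≡ 18 → on.
(13, 15): 15² ≡ 18, rhs ≡ 18 → on.
(15, 4): 4² ≡ 16, rhs ≡ 16 → on.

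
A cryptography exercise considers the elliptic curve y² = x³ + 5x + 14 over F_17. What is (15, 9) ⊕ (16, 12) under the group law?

(12, 0)

(15, 9) + (16, 12). λ = (12 - 9)/(16 - 15) ≡ 3/1 mod 17. 1⁻¹ ≡ 1 (mod 17) since 1·1 = 1 ≡ 1, so λ ≡ 3.
  x = λ² - 15 - 16 = 9 - 31 ≡ 12; y = λ·(15 - 12) - 9 ≡ 0. → (12, 0)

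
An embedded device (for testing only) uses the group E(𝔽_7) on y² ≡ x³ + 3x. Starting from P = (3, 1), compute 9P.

(3, 1)

Repeated addition: build up to 9P.
2P: tangent at (3, 1): λ = (3·3² + 3)/(2·1) ≡ 2/2. 2⁻¹ ≡ 4 (mod 7) since 2·4 = 8 ≡ 1, so λ ≡ 2·4 ≡ 1.
  x = λ² - 3 - 3 = 1 - 6 ≡ 2; y = λ·(3 - 2) - 1 ≡ 0. → (2, 0)
3P: (2, 0) + (3, 1). λ = (1 - 0)/(3 - 2) ≡ 1/1 mod 7. 1⁻¹ ≡ 1 (mod 7), so λ ≡ 1.
  x = λ² - 2 - 3 = 1 - 5 ≡ 3; y = λ·(2 - 3) - 0 ≡ 6. → (3, 6)
4P: (3, 6) + (3, 1): same x and y₁ ≡ -y₂, so the sum is the point at infinity.
5P: the point at infinity + (3, 1) = (3, 1) (identity).
6P: tangent at (3, 1): λ = (3·3² + 3)/(2·1) ≡ 2/2. 2⁻¹ ≡ 4 (mod 7), so λ ≡ 2·4 ≡ 1.
  x = λ² - 3 - 3 = 1 - 6 ≡ 2; y = λ·(3 - 2) - 1 ≡ 0. → (2, 0)
7P: (2, 0) + (3, 1). λ = (1 - 0)/(3 - 2) ≡ 1/1 mod 7. 1⁻¹ ≡ 1 (mod 7) since 1·1 = 1 ≡ 1, so λ ≡ 1.
  x = λ² - 2 - 3 = 1 - 5 ≡ 3; y = λ·(2 - 3) - 0 ≡ 6. → (3, 6)
8P: (3, 6) + (3, 1): same x and y₁ ≡ -y₂, so the sum is the point at infinity.
9P: the point at infinity + (3, 1) = (3, 1) (identity).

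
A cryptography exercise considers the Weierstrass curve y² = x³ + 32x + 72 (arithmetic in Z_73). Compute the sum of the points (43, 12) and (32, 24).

(1, 55)

(43, 12) + (32, 24). λ = (24 - 12)/(32 - 43) ≡ 12/62 mod 73. 62⁻¹ ≡ 53 (mod 73), so λ ≡ 52.
  x = λ² - 43 - 32 = 2704 - 75 ≡ 1; y = λ·(43 - 1) - 12 ≡ 55. → (1, 55)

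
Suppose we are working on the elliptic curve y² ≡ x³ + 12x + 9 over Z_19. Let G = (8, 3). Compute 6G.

Repeated addition: build up to 6G.
2G: tangent at (8, 3): λ = (3·8² + 12)/(2·3) ≡ 14/6. 6⁻¹ ≡ 16 (mod 19), so λ ≡ 14·16 ≡ 15.
  x = λ² - 8 - 8 = 225 - 16 ≡ 0; y = λ·(8 - 0) - 3 ≡ 3. → (0, 3)
3G: (0, 3) + (8, 3). λ = (3 - 3)/(8 - 0) ≡ 0/8 mod 19. 8⁻¹ ≡ 12 (mod 19), so λ ≡ 0.
  x = λ² - 0 - 8 = 0 - 8 ≡ 11; y = λ·(0 - 11) - 3 ≡ 16. → (11, 16)
4G: (11, 16) + (8, 3). λ = (3 - 16)/(8 - 11) ≡ 6/16 mod 19. 16⁻¹ ≡ 6 (mod 19), so λ ≡ 17.
  x = λ² - 11 - 8 = 289 - 19 ≡ 4; y = λ·(11 - 4) - 16 ≡ 8. → (4, 8)
5G: (4, 8) + (8, 3). λ = (3 - 8)/(8 - 4) ≡ 14/4 mod 19. 4⁻¹ ≡ 5 (mod 19), so λ ≡ 13.
  x = λ² - 4 - 8 = 169 - 12 ≡ 5; y = λ·(4 - 5) - 8 ≡ 17. → (5, 17)
6G: (5, 17) + (8, 3). λ = (3 - 17)/(8 - 5) ≡ 5/3 mod 19. 3⁻¹ ≡ 13 (mod 19) since 3·13 = 39 ≡ 1, so λ ≡ 8.
  x = λ² - 5 - 8 = 64 - 13 ≡ 13; y = λ·(5 - 13) - 17 ≡ 14. → (13, 14)

(13, 14)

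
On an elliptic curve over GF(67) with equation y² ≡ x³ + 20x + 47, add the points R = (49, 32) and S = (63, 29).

(47, 25)

(49, 32) + (63, 29). λ = (29 - 32)/(63 - 49) ≡ 64/14 mod 67. 14⁻¹ ≡ 24 (mod 67) since 14·24 = 336 ≡ 1, so λ ≡ 62.
  x = λ² - 49 - 63 = 3844 - 112 ≡ 47; y = λ·(49 - 47) - 32 ≡ 25. → (47, 25)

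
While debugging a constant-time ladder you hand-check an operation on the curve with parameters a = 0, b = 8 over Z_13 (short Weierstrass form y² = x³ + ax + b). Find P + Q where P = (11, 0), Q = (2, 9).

(11, 0) + (2, 9). λ = (9 - 0)/(2 - 11) ≡ 9/4 mod 13. 4⁻¹ ≡ 10 (mod 13), so λ ≡ 12.
  x = λ² - 11 - 2 = 144 - 13 ≡ 1; y = λ·(11 - 1) - 0 ≡ 3. → (1, 3)

(1, 3)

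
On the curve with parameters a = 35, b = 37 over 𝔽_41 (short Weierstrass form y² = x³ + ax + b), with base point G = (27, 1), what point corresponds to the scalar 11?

Double-and-add on 11 = (1011)₂. Start with G = (27, 1) for the leading 1-bit.
double: tangent at (27, 1): λ = (3·27² + 35)/(2·1) ≡ 8/2. 2⁻¹ ≡ 21 (mod 41), so λ ≡ 8·21 ≡ 4.
  x = λ² - 27 - 27 = 16 - 54 ≡ 3; y = λ·(27 - 3) - 1 ≡ 13. → (3, 13)
double: tangent at (3, 13): λ = (3·3² + 35)/(2·13) ≡ 21/26. 26⁻¹ ≡ 30 (mod 41) since 26·30 = 780 ≡ 1, so λ ≡ 21·30 ≡ 15.
  x = λ² - 3 - 3 = 225 - 6 ≡ 14; y = λ·(3 - 14) - 13 ≡ 27. → (14, 27)
add G: (14, 27) + (27, 1). λ = (1 - 27)/(27 - 14) ≡ 15/13 mod 41. 13⁻¹ ≡ 19 (mod 41), so λ ≡ 39.
  x = λ² - 14 - 27 = 1521 - 41 ≡ 4; y = λ·(14 - 4) - 27 ≡ 35. → (4, 35)
double: tangent at (4, 35): λ = (3·4² + 35)/(2·35) ≡ 1/29. 29⁻¹ ≡ 17 (mod 41), so λ ≡ 1·17 ≡ 17.
  x = λ² - 4 - 4 = 289 - 8 ≡ 35; y = λ·(4 - 35) - 35 ≡ 12. → (35, 12)
add G: (35, 12) + (27, 1). λ = (1 - 12)/(27 - 35) ≡ 30/33 mod 41. 33⁻¹ ≡ 5 (mod 41) since 33·5 = 165 ≡ 1, so λ ≡ 27.
  x = λ² - 35 - 27 = 729 - 62 ≡ 11; y = λ·(35 - 11) - 12 ≡ 21. → (11, 21)

(11, 21)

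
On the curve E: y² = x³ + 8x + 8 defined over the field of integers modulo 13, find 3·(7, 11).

Write G = (7, 11).
Repeated addition: build up to 3G.
2G: tangent at (7, 11): λ = (3·7² + 8)/(2·11) ≡ 12/9. 9⁻¹ ≡ 3 (mod 13) since 9·3 = 27 ≡ 1, so λ ≡ 12·3 ≡ 10.
  x = λ² - 7 - 7 = 100 - 14 ≡ 8; y = λ·(7 - 8) - 11 ≡ 5. → (8, 5)
3G: (8, 5) + (7, 11). λ = (11 - 5)/(7 - 8) ≡ 6/12 mod 13. 12⁻¹ ≡ 12 (mod 13), so λ ≡ 7.
  x = λ² - 8 - 7 = 49 - 15 ≡ 8; y = λ·(8 - 8) - 5 ≡ 8. → (8, 8)

(8, 8)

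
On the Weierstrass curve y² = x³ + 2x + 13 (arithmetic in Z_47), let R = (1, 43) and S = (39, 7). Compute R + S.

(23, 10)

(1, 43) + (39, 7). λ = (7 - 43)/(39 - 1) ≡ 11/38 mod 47. 38⁻¹ ≡ 26 (mod 47) since 38·26 = 988 ≡ 1, so λ ≡ 4.
  x = λ² - 1 - 39 = 16 - 40 ≡ 23; y = λ·(1 - 23) - 43 ≡ 10. → (23, 10)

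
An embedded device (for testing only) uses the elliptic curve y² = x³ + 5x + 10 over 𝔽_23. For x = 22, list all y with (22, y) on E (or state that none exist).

2, 21

x³ + 5x + 10 = 10768 ≡ 4 (mod 23).
Square roots of 4 mod 23: 2 and 21 (since 2² = 4 ≡ 4).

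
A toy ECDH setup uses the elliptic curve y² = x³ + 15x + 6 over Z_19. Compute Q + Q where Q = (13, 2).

tangent at (13, 2): λ = (3·13² + 15)/(2·2) ≡ 9/4. 4⁻¹ ≡ 5 (mod 19) since 4·5 = 20 ≡ 1, so λ ≡ 9·5 ≡ 7.
  x = λ² - 13 - 13 = 49 - 26 ≡ 4; y = λ·(13 - 4) - 2 ≡ 4. → (4, 4)

(4, 4)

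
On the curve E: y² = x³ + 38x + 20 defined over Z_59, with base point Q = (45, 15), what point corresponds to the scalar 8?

Repeated addition: build up to 8Q.
2Q: tangent at (45, 15): λ = (3·45² + 38)/(2·15) ≡ 36/30. 30⁻¹ ≡ 2 (mod 59) since 30·2 = 60 ≡ 1, so λ ≡ 36·2 ≡ 13.
  x = λ² - 45 - 45 = 169 - 90 ≡ 20; y = λ·(45 - 20) - 15 ≡ 15. → (20, 15)
3Q: (20, 15) + (45, 15). λ = (15 - 15)/(45 - 20) ≡ 0/25 mod 59. 25⁻¹ ≡ 26 (mod 59), so λ ≡ 0.
  x = λ² - 20 - 45 = 0 - 65 ≡ 53; y = λ·(20 - 53) - 15 ≡ 44. → (53, 44)
4Q: (53, 44) + (45, 15). λ = (15 - 44)/(45 - 53) ≡ 30/51 mod 59. 51⁻¹ ≡ 22 (mod 59) since 51·22 = 1122 ≡ 1, so λ ≡ 11.
  x = λ² - 53 - 45 = 121 - 98 ≡ 23; y = λ·(53 - 23) - 44 ≡ 50. → (23, 50)
5Q: (23, 50) + (45, 15). λ = (15 - 50)/(45 - 23) ≡ 24/22 mod 59. 22⁻¹ ≡ 51 (mod 59), so λ ≡ 44.
  x = λ² - 23 - 45 = 1936 - 68 ≡ 39; y = λ·(23 - 39) - 50 ≡ 13. → (39, 13)
6Q: (39, 13) + (45, 15). λ = (15 - 13)/(45 - 39) ≡ 2/6 mod 59. 6⁻¹ ≡ 10 (mod 59), so λ ≡ 20.
  x = λ² - 39 - 45 = 400 - 84 ≡ 21; y = λ·(39 - 21) - 13 ≡ 52. → (21, 52)
7Q: (21, 52) + (45, 15). λ = (15 - 52)/(45 - 21) ≡ 22/24 mod 59. 24⁻¹ ≡ 32 (mod 59), so λ ≡ 55.
  x = λ² - 21 - 45 = 3025 - 66 ≡ 9; y = λ·(21 - 9) - 52 ≡ 18. → (9, 18)
8Q: (9, 18) + (45, 15). λ = (15 - 18)/(45 - 9) ≡ 56/36 mod 59. 36⁻¹ ≡ 41 (mod 59), so λ ≡ 54.
  x = λ² - 9 - 45 = 2916 - 54 ≡ 30; y = λ·(9 - 30) - 18 ≡ 28. → (30, 28)

(30, 28)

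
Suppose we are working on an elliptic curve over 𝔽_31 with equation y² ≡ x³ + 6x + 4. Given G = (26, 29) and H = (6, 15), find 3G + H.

(25, 0)

First 3G:
Repeated addition: build up to 3G.
2G: tangent at (26, 29): λ = (3·26² + 6)/(2·29) ≡ 19/27. 27⁻¹ ≡ 23 (mod 31) since 27·23 = 621 ≡ 1, so λ ≡ 19·23 ≡ 3.
  x = λ² - 26 - 26 = 9 - 52 ≡ 19; y = λ·(26 - 19) - 29 ≡ 23. → (19, 23)
3G: (19, 23) + (26, 29). λ = (29 - 23)/(26 - 19) ≡ 6/7 mod 31. 7⁻¹ ≡ 9 (mod 31), so λ ≡ 23.
  x = λ² - 19 - 26 = 529 - 45 ≡ 19; y = λ·(19 - 19) - 23 ≡ 8. → (19, 8)
3G = (19, 8).
Finally 3G + H:
(19, 8) + (6, 15). λ = (15 - 8)/(6 - 19) ≡ 7/18 mod 31. 18⁻¹ ≡ 19 (mod 31) since 18·19 = 342 ≡ 1, so λ ≡ 9.
  x = λ² - 19 - 6 = 81 - 25 ≡ 25; y = λ·(19 - 25) - 8 ≡ 0. → (25, 0)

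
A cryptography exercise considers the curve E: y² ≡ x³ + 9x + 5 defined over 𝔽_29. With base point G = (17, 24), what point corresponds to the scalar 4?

Double-and-add on 4 = (100)₂. Start with G = (17, 24) for the leading 1-bit.
double: tangent at (17, 24): λ = (3·17² + 9)/(2·24) ≡ 6/19. 19⁻¹ ≡ 26 (mod 29) since 19·26 = 494 ≡ 1, so λ ≡ 6·26 ≡ 11.
  x = λ² - 17 - 17 = 121 - 34 ≡ 0; y = λ·(17 - 0) - 24 ≡ 18. → (0, 18)
double: tangent at (0, 18): λ = (3·0² + 9)/(2·18) ≡ 9/7. 7⁻¹ ≡ 25 (mod 29), so λ ≡ 9·25 ≡ 22.
  x = λ² - 0 - 0 = 484 - 0 ≡ 20; y = λ·(0 - 20) - 18 ≡ 6. → (20, 6)

(20, 6)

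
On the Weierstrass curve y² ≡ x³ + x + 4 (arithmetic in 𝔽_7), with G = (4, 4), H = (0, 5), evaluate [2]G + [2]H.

First 2G:
Repeated addition: build up to 2G.
2G: tangent at (4, 4): λ = (3·4² + 1)/(2·4) ≡ 0/1. 1⁻¹ ≡ 1 (mod 7), so λ ≡ 0·1 ≡ 0.
  x = λ² - 4 - 4 = 0 - 8 ≡ 6; y = λ·(4 - 6) - 4 ≡ 3. → (6, 3)
2G = (6, 3).
Next 2H:
Repeated addition: build up to 2H.
2H: tangent at (0, 5): λ = (3·0² + 1)/(2·5) ≡ 1/3. 3⁻¹ ≡ 5 (mod 7), so λ ≡ 1·5 ≡ 5.
  x = λ² - 0 - 0 = 25 - 0 ≡ 4; y = λ·(0 - 4) - 5 ≡ 3. → (4, 3)
2H = (4, 3).
Finally 2G + 2H:
(6, 3) + (4, 3). λ = (3 - 3)/(4 - 6) ≡ 0/5 mod 7. 5⁻¹ ≡ 3 (mod 7), so λ ≡ 0.
  x = λ² - 6 - 4 = 0 - 10 ≡ 4; y = λ·(6 - 4) - 3 ≡ 4. → (4, 4)

(4, 4)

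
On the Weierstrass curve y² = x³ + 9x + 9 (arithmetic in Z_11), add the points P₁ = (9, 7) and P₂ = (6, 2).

(0, 8)

(9, 7) + (6, 2). λ = (2 - 7)/(6 - 9) ≡ 6/8 mod 11. 8⁻¹ ≡ 7 (mod 11), so λ ≡ 9.
  x = λ² - 9 - 6 = 81 - 15 ≡ 0; y = λ·(9 - 0) - 7 ≡ 8. → (0, 8)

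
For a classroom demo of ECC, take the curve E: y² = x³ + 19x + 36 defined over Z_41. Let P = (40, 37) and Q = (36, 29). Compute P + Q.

(10, 23)

(40, 37) + (36, 29). λ = (29 - 37)/(36 - 40) ≡ 33/37 mod 41. 37⁻¹ ≡ 10 (mod 41), so λ ≡ 2.
  x = λ² - 40 - 36 = 4 - 76 ≡ 10; y = λ·(40 - 10) - 37 ≡ 23. → (10, 23)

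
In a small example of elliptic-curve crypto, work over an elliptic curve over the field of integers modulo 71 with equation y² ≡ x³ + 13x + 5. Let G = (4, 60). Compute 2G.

tangent at (4, 60): λ = (3·4² + 13)/(2·60) ≡ 61/49. 49⁻¹ ≡ 29 (mod 71), so λ ≡ 61·29 ≡ 65.
  x = λ² - 4 - 4 = 4225 - 8 ≡ 28; y = λ·(4 - 28) - 60 ≡ 13. → (28, 13)

(28, 13)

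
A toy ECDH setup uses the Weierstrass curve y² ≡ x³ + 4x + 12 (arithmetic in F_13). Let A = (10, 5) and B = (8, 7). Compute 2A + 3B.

O

First 2A:
Repeated addition: build up to 2A.
2A: tangent at (10, 5): λ = (3·10² + 4)/(2·5) ≡ 5/10. 10⁻¹ ≡ 4 (mod 13), so λ ≡ 5·4 ≡ 7.
  x = λ² - 10 - 10 = 49 - 20 ≡ 3; y = λ·(10 - 3) - 5 ≡ 5. → (3, 5)
2A = (3, 5).
Next 3B:
Repeated addition: build up to 3B.
2B: tangent at (8, 7): λ = (3·8² + 4)/(2·7) ≡ 1/1. 1⁻¹ ≡ 1 (mod 13) since 1·1 = 1 ≡ 1, so λ ≡ 1·1 ≡ 1.
  x = λ² - 8 - 8 = 1 - 16 ≡ 11; y = λ·(8 - 11) - 7 ≡ 3. → (11, 3)
3B: (11, 3) + (8, 7). λ = (7 - 3)/(8 - 11) ≡ 4/10 mod 13. 10⁻¹ ≡ 4 (mod 13) since 10·4 = 40 ≡ 1, so λ ≡ 3.
  x = λ² - 11 - 8 = 9 - 19 ≡ 3; y = λ·(11 - 3) - 3 ≡ 8. → (3, 8)
3B = (3, 8).
Finally 2A + 3B:
(3, 5) + (3, 8): same x and y₁ ≡ -y₂, so the sum is O.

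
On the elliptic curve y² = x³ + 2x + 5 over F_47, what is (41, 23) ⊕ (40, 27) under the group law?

(41, 23) + (40, 27). λ = (27 - 23)/(40 - 41) ≡ 4/46 mod 47. 46⁻¹ ≡ 46 (mod 47) since 46·46 = 2116 ≡ 1, so λ ≡ 43.
  x = λ² - 41 - 40 = 1849 - 81 ≡ 29; y = λ·(41 - 29) - 23 ≡ 23. → (29, 23)

(29, 23)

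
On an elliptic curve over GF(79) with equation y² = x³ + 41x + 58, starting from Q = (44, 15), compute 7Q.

Repeated addition: build up to 7Q.
2Q: tangent at (44, 15): λ = (3·44² + 41)/(2·15) ≡ 3/30. 30⁻¹ ≡ 29 (mod 79), so λ ≡ 3·29 ≡ 8.
  x = λ² - 44 - 44 = 64 - 88 ≡ 55; y = λ·(44 - 55) - 15 ≡ 55. → (55, 55)
3Q: (55, 55) + (44, 15). λ = (15 - 55)/(44 - 55) ≡ 39/68 mod 79. 68⁻¹ ≡ 43 (mod 79), so λ ≡ 18.
  x = λ² - 55 - 44 = 324 - 99 ≡ 67; y = λ·(55 - 67) - 55 ≡ 45. → (67, 45)
4Q: (67, 45) + (44, 15). λ = (15 - 45)/(44 - 67) ≡ 49/56 mod 79. 56⁻¹ ≡ 24 (mod 79), so λ ≡ 70.
  x = λ² - 67 - 44 = 4900 - 111 ≡ 49; y = λ·(67 - 49) - 45 ≡ 30. → (49, 30)
5Q: (49, 30) + (44, 15). λ = (15 - 30)/(44 - 49) ≡ 64/74 mod 79. 74⁻¹ ≡ 63 (mod 79) since 74·63 = 4662 ≡ 1, so λ ≡ 3.
  x = λ² - 49 - 44 = 9 - 93 ≡ 74; y = λ·(49 - 74) - 30 ≡ 53. → (74, 53)
6Q: (74, 53) + (44, 15). λ = (15 - 53)/(44 - 74) ≡ 41/49 mod 79. 49⁻¹ ≡ 50 (mod 79) since 49·50 = 2450 ≡ 1, so λ ≡ 75.
  x = λ² - 74 - 44 = 5625 - 118 ≡ 56; y = λ·(74 - 56) - 53 ≡ 33. → (56, 33)
7Q: (56, 33) + (44, 15). λ = (15 - 33)/(44 - 56) ≡ 61/67 mod 79. 67⁻¹ ≡ 46 (mod 79) since 67·46 = 3082 ≡ 1, so λ ≡ 41.
  x = λ² - 56 - 44 = 1681 - 100 ≡ 1; y = λ·(56 - 1) - 33 ≡ 10. → (1, 10)

(1, 10)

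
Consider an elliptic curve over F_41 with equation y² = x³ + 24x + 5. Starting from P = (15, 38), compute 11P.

Double-and-add on 11 = (1011)₂. Start with P = (15, 38) for the leading 1-bit.
double: tangent at (15, 38): λ = (3·15² + 24)/(2·38) ≡ 2/35. 35⁻¹ ≡ 34 (mod 41), so λ ≡ 2·34 ≡ 27.
  x = λ² - 15 - 15 = 729 - 30 ≡ 2; y = λ·(15 - 2) - 38 ≡ 26. → (2, 26)
double: tangent at (2, 26): λ = (3·2² + 24)/(2·26) ≡ 36/11. 11⁻¹ ≡ 15 (mod 41), so λ ≡ 36·15 ≡ 7.
  x = λ² - 2 - 2 = 49 - 4 ≡ 4; y = λ·(2 - 4) - 26 ≡ 1. → (4, 1)
add P: (4, 1) + (15, 38). λ = (38 - 1)/(15 - 4) ≡ 37/11 mod 41. 11⁻¹ ≡ 15 (mod 41), so λ ≡ 22.
  x = λ² - 4 - 15 = 484 - 19 ≡ 14; y = λ·(4 - 14) - 1 ≡ 25. → (14, 25)
double: tangent at (14, 25): λ = (3·14² + 24)/(2·25) ≡ 38/9. 9⁻¹ ≡ 32 (mod 41) since 9·32 = 288 ≡ 1, so λ ≡ 38·32 ≡ 27.
  x = λ² - 14 - 14 = 729 - 28 ≡ 4; y = λ·(14 - 4) - 25 ≡ 40. → (4, 40)
add P: (4, 40) + (15, 38). λ = (38 - 40)/(15 - 4) ≡ 39/11 mod 41. 11⁻¹ ≡ 15 (mod 41), so λ ≡ 11.
  x = λ² - 4 - 15 = 121 - 19 ≡ 20; y = λ·(4 - 20) - 40 ≡ 30. → (20, 30)

(20, 30)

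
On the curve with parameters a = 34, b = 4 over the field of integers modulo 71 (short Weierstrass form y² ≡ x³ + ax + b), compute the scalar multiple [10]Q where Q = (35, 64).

(63, 70)

Repeated addition: build up to 10Q.
2Q: tangent at (35, 64): λ = (3·35² + 34)/(2·64) ≡ 17/57. 57⁻¹ ≡ 5 (mod 71) since 57·5 = 285 ≡ 1, so λ ≡ 17·5 ≡ 14.
  x = λ² - 35 - 35 = 196 - 70 ≡ 55; y = λ·(35 - 55) - 64 ≡ 11. → (55, 11)
3Q: (55, 11) + (35, 64). λ = (64 - 11)/(35 - 55) ≡ 53/51 mod 71. 51⁻¹ ≡ 39 (mod 71), so λ ≡ 8.
  x = λ² - 55 - 35 = 64 - 90 ≡ 45; y = λ·(55 - 45) - 11 ≡ 69. → (45, 69)
4Q: (45, 69) + (35, 64). λ = (64 - 69)/(35 - 45) ≡ 66/61 mod 71. 61⁻¹ ≡ 7 (mod 71) since 61·7 = 427 ≡ 1, so λ ≡ 36.
  x = λ² - 45 - 35 = 1296 - 80 ≡ 9; y = λ·(45 - 9) - 69 ≡ 20. → (9, 20)
5Q: (9, 20) + (35, 64). λ = (64 - 20)/(35 - 9) ≡ 44/26 mod 71. 26⁻¹ ≡ 41 (mod 71), so λ ≡ 29.
  x = λ² - 9 - 35 = 841 - 44 ≡ 16; y = λ·(9 - 16) - 20 ≡ 61. → (16, 61)
6Q: (16, 61) + (35, 64). λ = (64 - 61)/(35 - 16) ≡ 3/19 mod 71. 19⁻¹ ≡ 15 (mod 71), so λ ≡ 45.
  x = λ² - 16 - 35 = 2025 - 51 ≡ 57; y = λ·(16 - 57) - 61 ≡ 11. → (57, 11)
7Q: (57, 11) + (35, 64). λ = (64 - 11)/(35 - 57) ≡ 53/49 mod 71. 49⁻¹ ≡ 29 (mod 71) since 49·29 = 1421 ≡ 1, so λ ≡ 46.
  x = λ² - 57 - 35 = 2116 - 92 ≡ 36; y = λ·(57 - 36) - 11 ≡ 32. → (36, 32)
8Q: (36, 32) + (35, 64). λ = (64 - 32)/(35 - 36) ≡ 32/70 mod 71. 70⁻¹ ≡ 70 (mod 71), so λ ≡ 39.
  x = λ² - 36 - 35 = 1521 - 71 ≡ 30; y = λ·(36 - 30) - 32 ≡ 60. → (30, 60)
9Q: (30, 60) + (35, 64). λ = (64 - 60)/(35 - 30) ≡ 4/5 mod 71. 5⁻¹ ≡ 57 (mod 71), so λ ≡ 15.
  x = λ² - 30 - 35 = 225 - 65 ≡ 18; y = λ·(30 - 18) - 60 ≡ 49. → (18, 49)
10Q: (18, 49) + (35, 64). λ = (64 - 49)/(35 - 18) ≡ 15/17 mod 71. 17⁻¹ ≡ 46 (mod 71), so λ ≡ 51.
  x = λ² - 18 - 35 = 2601 - 53 ≡ 63; y = λ·(18 - 63) - 49 ≡ 70. → (63, 70)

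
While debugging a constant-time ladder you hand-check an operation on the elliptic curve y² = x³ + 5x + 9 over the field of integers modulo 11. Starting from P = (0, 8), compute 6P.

Repeated addition: build up to 6P.
2P: tangent at (0, 8): λ = (3·0² + 5)/(2·8) ≡ 5/5. 5⁻¹ ≡ 9 (mod 11) since 5·9 = 45 ≡ 1, so λ ≡ 5·9 ≡ 1.
  x = λ² - 0 - 0 = 1 - 0 ≡ 1; y = λ·(0 - 1) - 8 ≡ 2. → (1, 2)
3P: (1, 2) + (0, 8). λ = (8 - 2)/(0 - 1) ≡ 6/10 mod 11. 10⁻¹ ≡ 10 (mod 11), so λ ≡ 5.
  x = λ² - 1 - 0 = 25 - 1 ≡ 2; y = λ·(1 - 2) - 2 ≡ 4. → (2, 4)
4P: (2, 4) + (0, 8). λ = (8 - 4)/(0 - 2) ≡ 4/9 mod 11. 9⁻¹ ≡ 5 (mod 11) since 9·5 = 45 ≡ 1, so λ ≡ 9.
  x = λ² - 2 - 0 = 81 - 2 ≡ 2; y = λ·(2 - 2) - 4 ≡ 7. → (2, 7)
5P: (2, 7) + (0, 8). λ = (8 - 7)/(0 - 2) ≡ 1/9 mod 11. 9⁻¹ ≡ 5 (mod 11), so λ ≡ 5.
  x = λ² - 2 - 0 = 25 - 2 ≡ 1; y = λ·(2 - 1) - 7 ≡ 9. → (1, 9)
6P: (1, 9) + (0, 8). λ = (8 - 9)/(0 - 1) ≡ 10/10 mod 11. 10⁻¹ ≡ 10 (mod 11), so λ ≡ 1.
  x = λ² - 1 - 0 = 1 - 1 ≡ 0; y = λ·(1 - 0) - 9 ≡ 3. → (0, 3)

(0, 3)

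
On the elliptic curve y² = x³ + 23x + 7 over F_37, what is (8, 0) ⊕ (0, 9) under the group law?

(32, 27)

(8, 0) + (0, 9). λ = (9 - 0)/(0 - 8) ≡ 9/29 mod 37. 29⁻¹ ≡ 23 (mod 37) since 29·23 = 667 ≡ 1, so λ ≡ 22.
  x = λ² - 8 - 0 = 484 - 8 ≡ 32; y = λ·(8 - 32) - 0 ≡ 27. → (32, 27)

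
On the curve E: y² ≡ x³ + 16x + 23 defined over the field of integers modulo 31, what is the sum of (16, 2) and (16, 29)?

The two points share x = 16 and their y-coordinates satisfy 2 + 29 ≡ 0 (mod 31), so they are inverses. Their sum is the point at infinity.

O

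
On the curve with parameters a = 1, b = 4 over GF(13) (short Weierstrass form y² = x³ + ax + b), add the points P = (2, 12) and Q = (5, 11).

(2, 12) + (5, 11). λ = (11 - 12)/(5 - 2) ≡ 12/3 mod 13. 3⁻¹ ≡ 9 (mod 13), so λ ≡ 4.
  x = λ² - 2 - 5 = 16 - 7 ≡ 9; y = λ·(2 - 9) - 12 ≡ 12. → (9, 12)

(9, 12)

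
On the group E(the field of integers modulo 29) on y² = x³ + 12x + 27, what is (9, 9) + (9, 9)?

(24, 25)

tangent at (9, 9): λ = (3·9² + 12)/(2·9) ≡ 23/18. 18⁻¹ ≡ 21 (mod 29), so λ ≡ 23·21 ≡ 19.
  x = λ² - 9 - 9 = 361 - 18 ≡ 24; y = λ·(9 - 24) - 9 ≡ 25. → (24, 25)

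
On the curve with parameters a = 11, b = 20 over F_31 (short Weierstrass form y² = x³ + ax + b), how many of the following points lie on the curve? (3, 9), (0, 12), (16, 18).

2

(3, 9): 9² ≡ 19, rhs ≡ 18 → off.
(0, 12): 12² ≡ 20, rhs ≡ 20 → on.
(16, 18): 18² ≡ 14, rhs ≡ 14 → on.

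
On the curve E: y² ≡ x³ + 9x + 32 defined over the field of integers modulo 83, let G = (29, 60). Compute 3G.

(39, 78)

Repeated addition: build up to 3G.
2G: tangent at (29, 60): λ = (3·29² + 9)/(2·60) ≡ 42/37. 37⁻¹ ≡ 9 (mod 83) since 37·9 = 333 ≡ 1, so λ ≡ 42·9 ≡ 46.
  x = λ² - 29 - 29 = 2116 - 58 ≡ 66; y = λ·(29 - 66) - 60 ≡ 64. → (66, 64)
3G: (66, 64) + (29, 60). λ = (60 - 64)/(29 - 66) ≡ 79/46 mod 83. 46⁻¹ ≡ 74 (mod 83), so λ ≡ 36.
  x = λ² - 66 - 29 = 1296 - 95 ≡ 39; y = λ·(66 - 39) - 64 ≡ 78. → (39, 78)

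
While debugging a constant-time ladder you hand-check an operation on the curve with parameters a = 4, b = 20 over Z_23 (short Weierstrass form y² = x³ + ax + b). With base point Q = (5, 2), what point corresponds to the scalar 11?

(4, 10)

Repeated addition: build up to 11Q.
2Q: tangent at (5, 2): λ = (3·5² + 4)/(2·2) ≡ 10/4. 4⁻¹ ≡ 6 (mod 23), so λ ≡ 10·6 ≡ 14.
  x = λ² - 5 - 5 = 196 - 10 ≡ 2; y = λ·(5 - 2) - 2 ≡ 17. → (2, 17)
3Q: (2, 17) + (5, 2). λ = (2 - 17)/(5 - 2) ≡ 8/3 mod 23. 3⁻¹ ≡ 8 (mod 23) since 3·8 = 24 ≡ 1, so λ ≡ 18.
  x = λ² - 2 - 5 = 324 - 7 ≡ 18; y = λ·(2 - 18) - 17 ≡ 17. → (18, 17)
4Q: (18, 17) + (5, 2). λ = (2 - 17)/(5 - 18) ≡ 8/10 mod 23. 10⁻¹ ≡ 7 (mod 23) since 10·7 = 70 ≡ 1, so λ ≡ 10.
  x = λ² - 18 - 5 = 100 - 23 ≡ 8; y = λ·(18 - 8) - 17 ≡ 14. → (8, 14)
5Q: (8, 14) + (5, 2). λ = (2 - 14)/(5 - 8) ≡ 11/20 mod 23. 20⁻¹ ≡ 15 (mod 23), so λ ≡ 4.
  x = λ² - 8 - 5 = 16 - 13 ≡ 3; y = λ·(8 - 3) - 14 ≡ 6. → (3, 6)
6Q: (3, 6) + (5, 2). λ = (2 - 6)/(5 - 3) ≡ 19/2 mod 23. 2⁻¹ ≡ 12 (mod 23), so λ ≡ 21.
  x = λ² - 3 - 5 = 441 - 8 ≡ 19; y = λ·(3 - 19) - 6 ≡ 3. → (19, 3)
7Q: (19, 3) + (5, 2). λ = (2 - 3)/(5 - 19) ≡ 22/9 mod 23. 9⁻¹ ≡ 18 (mod 23) since 9·18 = 162 ≡ 1, so λ ≡ 5.
  x = λ² - 19 - 5 = 25 - 24 ≡ 1; y = λ·(19 - 1) - 3 ≡ 18. → (1, 18)
8Q: (1, 18) + (5, 2). λ = (2 - 18)/(5 - 1) ≡ 7/4 mod 23. 4⁻¹ ≡ 6 (mod 23), so λ ≡ 19.
  x = λ² - 1 - 5 = 361 - 6 ≡ 10; y = λ·(1 - 10) - 18 ≡ 18. → (10, 18)
9Q: (10, 18) + (5, 2). λ = (2 - 18)/(5 - 10) ≡ 7/18 mod 23. 18⁻¹ ≡ 9 (mod 23), so λ ≡ 17.
  x = λ² - 10 - 5 = 289 - 15 ≡ 21; y = λ·(10 - 21) - 18 ≡ 2. → (21, 2)
10Q: (21, 2) + (5, 2). λ = (2 - 2)/(5 - 21) ≡ 0/7 mod 23. 7⁻¹ ≡ 10 (mod 23), so λ ≡ 0.
  x = λ² - 21 - 5 = 0 - 26 ≡ 20; y = λ·(21 - 20) - 2 ≡ 21. → (20, 21)
11Q: (20, 21) + (5, 2). λ = (2 - 21)/(5 - 20) ≡ 4/8 mod 23. 8⁻¹ ≡ 3 (mod 23) since 8·3 = 24 ≡ 1, so λ ≡ 12.
  x = λ² - 20 - 5 = 144 - 25 ≡ 4; y = λ·(20 - 4) - 21 ≡ 10. → (4, 10)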